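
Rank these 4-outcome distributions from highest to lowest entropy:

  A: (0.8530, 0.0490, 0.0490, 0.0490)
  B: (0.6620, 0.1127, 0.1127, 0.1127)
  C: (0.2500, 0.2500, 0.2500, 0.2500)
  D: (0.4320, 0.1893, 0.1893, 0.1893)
C > D > B > A

Key insight: Entropy is maximized by uniform distributions and minimized by concentrated distributions.

Entropies:
  H(A) = 0.8353 bits
  H(B) = 1.4586 bits
  H(C) = 2.0000 bits
  H(D) = 1.8869 bits

Ranking: C > D > B > A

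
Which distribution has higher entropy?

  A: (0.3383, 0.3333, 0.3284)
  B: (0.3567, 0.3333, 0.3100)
A

Both distributions are close to uniform, making this a harder comparison.

H(A) = 1.5849 bits
H(B) = 1.5826 bits

The distribution closer to uniform has higher entropy.
Answer: A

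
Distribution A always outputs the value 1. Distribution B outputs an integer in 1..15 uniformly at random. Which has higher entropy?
B

A is deterministic, so H(A) = 0. B is uniform over 15 outcomes, so H(B) = log₂(15) = 3.907 bits. Any distribution with genuine randomness has higher entropy than a deterministic one.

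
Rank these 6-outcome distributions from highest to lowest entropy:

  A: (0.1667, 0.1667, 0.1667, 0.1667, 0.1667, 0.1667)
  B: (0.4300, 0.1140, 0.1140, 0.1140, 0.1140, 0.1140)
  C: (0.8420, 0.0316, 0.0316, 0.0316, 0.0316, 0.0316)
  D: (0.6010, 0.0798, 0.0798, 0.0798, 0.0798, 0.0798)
A > B > D > C

Key insight: Entropy is maximized by uniform distributions and minimized by concentrated distributions.

Entropies:
  H(A) = 2.5850 bits
  H(B) = 2.3093 bits
  H(C) = 0.9964 bits
  H(D) = 1.8968 bits

Ranking: A > B > D > C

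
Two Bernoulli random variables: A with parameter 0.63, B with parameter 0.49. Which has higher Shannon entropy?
B

For binary distributions, entropy is maximized at p=0.5 and decreases as p moves toward 0 or 1.

H(A) = H(0.63) = 0.9507 bits
H(B) = H(0.49) = 0.9997 bits

Distribution B (p=0.49) is closer to uniform (p=0.5), so it has higher entropy.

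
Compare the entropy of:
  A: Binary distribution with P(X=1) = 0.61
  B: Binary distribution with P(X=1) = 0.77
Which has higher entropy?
A

For binary distributions, entropy is maximized at p=0.5 and decreases as p moves toward 0 or 1.

H(A) = H(0.61) = 0.9648 bits
H(B) = H(0.77) = 0.7780 bits

Distribution A (p=0.61) is closer to uniform (p=0.5), so it has higher entropy.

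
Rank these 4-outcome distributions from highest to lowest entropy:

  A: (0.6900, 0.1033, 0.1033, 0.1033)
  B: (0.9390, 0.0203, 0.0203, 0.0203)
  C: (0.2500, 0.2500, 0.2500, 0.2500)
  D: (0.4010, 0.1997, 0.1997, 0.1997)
C > D > A > B

Key insight: Entropy is maximized by uniform distributions and minimized by concentrated distributions.

Entropies:
  H(A) = 1.3845 bits
  H(B) = 0.4281 bits
  H(C) = 2.0000 bits
  H(D) = 1.9209 bits

Ranking: C > D > A > B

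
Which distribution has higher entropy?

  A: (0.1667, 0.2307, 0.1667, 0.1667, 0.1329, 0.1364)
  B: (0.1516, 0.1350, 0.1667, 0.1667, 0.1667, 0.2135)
B

Both distributions are close to uniform, making this a harder comparison.

H(A) = 2.5596 bits
H(B) = 2.5706 bits

The distribution closer to uniform has higher entropy.
Answer: B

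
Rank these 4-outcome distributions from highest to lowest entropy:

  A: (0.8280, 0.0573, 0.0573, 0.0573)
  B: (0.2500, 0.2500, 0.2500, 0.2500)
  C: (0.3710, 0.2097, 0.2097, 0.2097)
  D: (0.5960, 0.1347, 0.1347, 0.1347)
B > C > D > A

Key insight: Entropy is maximized by uniform distributions and minimized by concentrated distributions.

Entropies:
  H(A) = 0.9349 bits
  H(B) = 2.0000 bits
  H(C) = 1.9484 bits
  H(D) = 1.6136 bits

Ranking: B > C > D > A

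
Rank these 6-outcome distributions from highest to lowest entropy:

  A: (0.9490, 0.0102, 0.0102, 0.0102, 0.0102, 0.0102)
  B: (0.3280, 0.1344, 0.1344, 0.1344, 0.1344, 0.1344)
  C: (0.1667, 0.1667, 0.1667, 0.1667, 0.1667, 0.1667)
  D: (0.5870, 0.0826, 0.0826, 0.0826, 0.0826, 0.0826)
C > B > D > A

Key insight: Entropy is maximized by uniform distributions and minimized by concentrated distributions.

Entropies:
  H(A) = 0.4090 bits
  H(B) = 2.4732 bits
  H(C) = 2.5850 bits
  H(D) = 1.9370 bits

Ranking: C > B > D > A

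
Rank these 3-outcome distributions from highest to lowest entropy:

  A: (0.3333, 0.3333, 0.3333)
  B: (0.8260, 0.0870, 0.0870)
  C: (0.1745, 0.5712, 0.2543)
A > C > B

Key insight: Entropy is maximized by uniform distributions and minimized by concentrated distributions.

- Uniform distributions have maximum entropy log₂(3) = 1.5850 bits
- The more "peaked" or concentrated a distribution, the lower its entropy

Entropies:
  H(A) = 1.5850 bits
  H(B) = 0.8408 bits
  H(C) = 1.4034 bits

Ranking: A > C > B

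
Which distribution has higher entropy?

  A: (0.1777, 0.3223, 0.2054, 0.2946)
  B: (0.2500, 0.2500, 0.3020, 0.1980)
B

Both distributions are close to uniform, making this a harder comparison.

H(A) = 1.9578 bits
H(B) = 1.9843 bits

The distribution closer to uniform has higher entropy.
Answer: B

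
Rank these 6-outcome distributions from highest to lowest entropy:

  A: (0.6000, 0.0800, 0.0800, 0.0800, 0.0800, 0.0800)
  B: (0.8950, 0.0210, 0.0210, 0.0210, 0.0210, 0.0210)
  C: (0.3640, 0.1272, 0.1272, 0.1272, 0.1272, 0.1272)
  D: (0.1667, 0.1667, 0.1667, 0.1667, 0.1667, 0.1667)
D > C > A > B

Key insight: Entropy is maximized by uniform distributions and minimized by concentrated distributions.

Entropies:
  H(A) = 1.8997 bits
  H(B) = 0.7285 bits
  H(C) = 2.4227 bits
  H(D) = 2.5850 bits

Ranking: D > C > A > B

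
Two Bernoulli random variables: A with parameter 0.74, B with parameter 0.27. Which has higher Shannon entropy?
B

For binary distributions, entropy is maximized at p=0.5 and decreases as p moves toward 0 or 1.

H(A) = H(0.74) = 0.8267 bits
H(B) = H(0.27) = 0.8415 bits

Distribution B (p=0.27) is closer to uniform (p=0.5), so it has higher entropy.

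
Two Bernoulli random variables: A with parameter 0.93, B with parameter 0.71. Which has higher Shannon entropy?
B

For binary distributions, entropy is maximized at p=0.5 and decreases as p moves toward 0 or 1.

H(A) = H(0.93) = 0.3659 bits
H(B) = H(0.71) = 0.8687 bits

Distribution B (p=0.71) is closer to uniform (p=0.5), so it has higher entropy.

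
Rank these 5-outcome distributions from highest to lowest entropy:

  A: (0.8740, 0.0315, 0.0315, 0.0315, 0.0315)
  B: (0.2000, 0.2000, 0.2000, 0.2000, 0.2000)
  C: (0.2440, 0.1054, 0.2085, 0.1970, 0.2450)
B > C > A

Key insight: Entropy is maximized by uniform distributions and minimized by concentrated distributions.

- Uniform distributions have maximum entropy log₂(5) = 2.3219 bits
- The more "peaked" or concentrated a distribution, the lower its entropy

Entropies:
  H(A) = 0.7984 bits
  H(B) = 2.3219 bits
  H(C) = 2.2692 bits

Ranking: B > C > A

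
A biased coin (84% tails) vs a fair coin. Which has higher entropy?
Fair coin

The fair coin is uniform (p=0.5), maximizing binary entropy at 1 bit. The biased coin has H(0.84) ≈ 0.634 bits — its outcome is more predictable, so its entropy is lower.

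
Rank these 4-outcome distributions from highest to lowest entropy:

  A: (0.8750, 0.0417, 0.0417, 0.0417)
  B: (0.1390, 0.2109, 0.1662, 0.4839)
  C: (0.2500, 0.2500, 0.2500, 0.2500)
C > B > A

Key insight: Entropy is maximized by uniform distributions and minimized by concentrated distributions.

- Uniform distributions have maximum entropy log₂(4) = 2.0000 bits
- The more "peaked" or concentrated a distribution, the lower its entropy

Entropies:
  H(A) = 0.7417 bits
  H(B) = 1.8063 bits
  H(C) = 2.0000 bits

Ranking: C > B > A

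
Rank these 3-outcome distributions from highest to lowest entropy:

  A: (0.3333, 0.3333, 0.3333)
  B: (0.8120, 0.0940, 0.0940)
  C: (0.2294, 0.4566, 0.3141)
A > C > B

Key insight: Entropy is maximized by uniform distributions and minimized by concentrated distributions.

- Uniform distributions have maximum entropy log₂(3) = 1.5850 bits
- The more "peaked" or concentrated a distribution, the lower its entropy

Entropies:
  H(A) = 1.5850 bits
  H(B) = 0.8853 bits
  H(C) = 1.5284 bits

Ranking: A > C > B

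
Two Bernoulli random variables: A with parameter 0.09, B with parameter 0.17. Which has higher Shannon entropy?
B

For binary distributions, entropy is maximized at p=0.5 and decreases as p moves toward 0 or 1.

H(A) = H(0.09) = 0.4365 bits
H(B) = H(0.17) = 0.6577 bits

Distribution B (p=0.17) is closer to uniform (p=0.5), so it has higher entropy.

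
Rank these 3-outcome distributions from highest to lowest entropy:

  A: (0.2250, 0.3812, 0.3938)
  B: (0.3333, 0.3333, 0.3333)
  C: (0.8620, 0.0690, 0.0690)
B > A > C

Key insight: Entropy is maximized by uniform distributions and minimized by concentrated distributions.

- Uniform distributions have maximum entropy log₂(3) = 1.5850 bits
- The more "peaked" or concentrated a distribution, the lower its entropy

Entropies:
  H(A) = 1.5440 bits
  H(B) = 1.5850 bits
  H(C) = 0.7170 bits

Ranking: B > A > C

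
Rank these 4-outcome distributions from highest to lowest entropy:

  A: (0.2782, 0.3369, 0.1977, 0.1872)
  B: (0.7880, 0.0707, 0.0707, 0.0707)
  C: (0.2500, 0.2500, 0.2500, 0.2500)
C > A > B

Key insight: Entropy is maximized by uniform distributions and minimized by concentrated distributions.

- Uniform distributions have maximum entropy log₂(4) = 2.0000 bits
- The more "peaked" or concentrated a distribution, the lower its entropy

Entropies:
  H(A) = 1.9572 bits
  H(B) = 1.0813 bits
  H(C) = 2.0000 bits

Ranking: C > A > B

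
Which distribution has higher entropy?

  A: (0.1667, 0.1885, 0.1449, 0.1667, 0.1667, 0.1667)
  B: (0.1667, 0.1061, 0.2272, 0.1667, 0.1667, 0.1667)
A

Both distributions are close to uniform, making this a harder comparison.

H(A) = 2.5808 bits
H(B) = 2.5525 bits

The distribution closer to uniform has higher entropy.
Answer: A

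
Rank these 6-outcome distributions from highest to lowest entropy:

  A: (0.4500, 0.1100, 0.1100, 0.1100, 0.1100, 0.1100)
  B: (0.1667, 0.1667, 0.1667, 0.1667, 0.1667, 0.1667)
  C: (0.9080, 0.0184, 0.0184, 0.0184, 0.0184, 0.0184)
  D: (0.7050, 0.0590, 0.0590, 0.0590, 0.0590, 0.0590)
B > A > D > C

Key insight: Entropy is maximized by uniform distributions and minimized by concentrated distributions.

Entropies:
  H(A) = 2.2698 bits
  H(B) = 2.5850 bits
  H(C) = 0.6567 bits
  H(D) = 1.5601 bits

Ranking: B > A > D > C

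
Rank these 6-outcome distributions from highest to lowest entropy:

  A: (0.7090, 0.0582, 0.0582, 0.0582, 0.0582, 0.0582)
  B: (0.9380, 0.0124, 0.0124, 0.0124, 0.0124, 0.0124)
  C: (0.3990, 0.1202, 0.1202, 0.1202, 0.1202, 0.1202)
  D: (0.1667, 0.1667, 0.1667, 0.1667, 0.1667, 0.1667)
D > C > A > B

Key insight: Entropy is maximized by uniform distributions and minimized by concentrated distributions.

Entropies:
  H(A) = 1.5457 bits
  H(B) = 0.4793 bits
  H(C) = 2.3658 bits
  H(D) = 2.5850 bits

Ranking: D > C > A > B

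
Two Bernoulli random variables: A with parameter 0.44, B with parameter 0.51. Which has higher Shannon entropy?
B

For binary distributions, entropy is maximized at p=0.5 and decreases as p moves toward 0 or 1.

H(A) = H(0.44) = 0.9896 bits
H(B) = H(0.51) = 0.9997 bits

Distribution B (p=0.51) is closer to uniform (p=0.5), so it has higher entropy.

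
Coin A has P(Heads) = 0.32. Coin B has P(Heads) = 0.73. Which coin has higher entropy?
A

For binary distributions, entropy is maximized at p=0.5 and decreases as p moves toward 0 or 1.

H(A) = H(0.32) = 0.9044 bits
H(B) = H(0.73) = 0.8415 bits

Distribution A (p=0.32) is closer to uniform (p=0.5), so it has higher entropy.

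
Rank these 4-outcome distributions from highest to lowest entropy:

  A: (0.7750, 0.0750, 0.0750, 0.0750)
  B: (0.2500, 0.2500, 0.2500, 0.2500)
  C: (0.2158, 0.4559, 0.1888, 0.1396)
B > C > A

Key insight: Entropy is maximized by uniform distributions and minimized by concentrated distributions.

- Uniform distributions have maximum entropy log₂(4) = 2.0000 bits
- The more "peaked" or concentrated a distribution, the lower its entropy

Entropies:
  H(A) = 1.1258 bits
  H(B) = 2.0000 bits
  H(C) = 1.8446 bits

Ranking: B > C > A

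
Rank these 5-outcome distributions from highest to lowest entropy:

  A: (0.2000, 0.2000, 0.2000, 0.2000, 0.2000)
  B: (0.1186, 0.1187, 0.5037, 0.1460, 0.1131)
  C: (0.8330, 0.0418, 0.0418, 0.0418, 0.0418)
A > B > C

Key insight: Entropy is maximized by uniform distributions and minimized by concentrated distributions.

- Uniform distributions have maximum entropy log₂(5) = 2.3219 bits
- The more "peaked" or concentrated a distribution, the lower its entropy

Entropies:
  H(A) = 2.3219 bits
  H(B) = 1.9889 bits
  H(C) = 0.9848 bits

Ranking: A > B > C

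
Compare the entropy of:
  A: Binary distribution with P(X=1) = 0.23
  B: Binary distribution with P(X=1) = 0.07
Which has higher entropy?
A

For binary distributions, entropy is maximized at p=0.5 and decreases as p moves toward 0 or 1.

H(A) = H(0.23) = 0.7780 bits
H(B) = H(0.07) = 0.3659 bits

Distribution A (p=0.23) is closer to uniform (p=0.5), so it has higher entropy.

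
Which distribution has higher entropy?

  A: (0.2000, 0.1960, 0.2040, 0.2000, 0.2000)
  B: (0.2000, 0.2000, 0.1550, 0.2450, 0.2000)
A

Both distributions are close to uniform, making this a harder comparison.

H(A) = 2.3218 bits
H(B) = 2.3072 bits

The distribution closer to uniform has higher entropy.
Answer: A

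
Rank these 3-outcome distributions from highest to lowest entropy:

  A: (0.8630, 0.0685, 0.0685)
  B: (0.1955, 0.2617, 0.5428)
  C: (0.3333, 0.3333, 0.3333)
C > B > A

Key insight: Entropy is maximized by uniform distributions and minimized by concentrated distributions.

- Uniform distributions have maximum entropy log₂(3) = 1.5850 bits
- The more "peaked" or concentrated a distribution, the lower its entropy

Entropies:
  H(A) = 0.7133 bits
  H(B) = 1.4450 bits
  H(C) = 1.5850 bits

Ranking: C > B > A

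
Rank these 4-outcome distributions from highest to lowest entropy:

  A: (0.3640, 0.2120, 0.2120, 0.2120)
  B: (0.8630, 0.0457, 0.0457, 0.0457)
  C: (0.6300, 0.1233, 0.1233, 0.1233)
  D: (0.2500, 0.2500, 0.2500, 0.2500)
D > A > C > B

Key insight: Entropy is maximized by uniform distributions and minimized by concentrated distributions.

Entropies:
  H(A) = 1.9540 bits
  H(B) = 0.7935 bits
  H(C) = 1.5371 bits
  H(D) = 2.0000 bits

Ranking: D > A > C > B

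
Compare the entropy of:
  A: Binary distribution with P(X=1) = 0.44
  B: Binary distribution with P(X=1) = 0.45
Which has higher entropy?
B

For binary distributions, entropy is maximized at p=0.5 and decreases as p moves toward 0 or 1.

H(A) = H(0.44) = 0.9896 bits
H(B) = H(0.45) = 0.9928 bits

Distribution B (p=0.45) is closer to uniform (p=0.5), so it has higher entropy.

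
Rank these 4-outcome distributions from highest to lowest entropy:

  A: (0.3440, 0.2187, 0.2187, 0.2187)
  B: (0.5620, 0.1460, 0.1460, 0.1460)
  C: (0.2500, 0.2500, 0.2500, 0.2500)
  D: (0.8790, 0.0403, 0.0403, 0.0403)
C > A > B > D

Key insight: Entropy is maximized by uniform distributions and minimized by concentrated distributions.

Entropies:
  H(A) = 1.9683 bits
  H(B) = 1.6831 bits
  H(C) = 2.0000 bits
  H(D) = 0.7240 bits

Ranking: C > A > B > D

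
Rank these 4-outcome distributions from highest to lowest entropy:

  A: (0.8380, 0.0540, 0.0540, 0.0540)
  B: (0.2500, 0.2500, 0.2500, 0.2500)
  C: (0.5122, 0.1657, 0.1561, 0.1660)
B > C > A

Key insight: Entropy is maximized by uniform distributions and minimized by concentrated distributions.

- Uniform distributions have maximum entropy log₂(4) = 2.0000 bits
- The more "peaked" or concentrated a distribution, the lower its entropy

Entropies:
  H(A) = 0.8958 bits
  H(B) = 2.0000 bits
  H(C) = 1.7724 bits

Ranking: B > C > A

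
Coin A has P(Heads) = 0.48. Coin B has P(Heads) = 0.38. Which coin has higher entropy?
A

For binary distributions, entropy is maximized at p=0.5 and decreases as p moves toward 0 or 1.

H(A) = H(0.48) = 0.9988 bits
H(B) = H(0.38) = 0.9580 bits

Distribution A (p=0.48) is closer to uniform (p=0.5), so it has higher entropy.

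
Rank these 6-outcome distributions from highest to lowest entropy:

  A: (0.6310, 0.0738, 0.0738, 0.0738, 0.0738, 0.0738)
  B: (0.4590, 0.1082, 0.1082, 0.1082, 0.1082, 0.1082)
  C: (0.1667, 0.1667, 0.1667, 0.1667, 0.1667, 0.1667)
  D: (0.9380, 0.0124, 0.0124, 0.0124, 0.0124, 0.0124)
C > B > A > D

Key insight: Entropy is maximized by uniform distributions and minimized by concentrated distributions.

Entropies:
  H(A) = 1.8067 bits
  H(B) = 2.2513 bits
  H(C) = 2.5850 bits
  H(D) = 0.4793 bits

Ranking: C > B > A > D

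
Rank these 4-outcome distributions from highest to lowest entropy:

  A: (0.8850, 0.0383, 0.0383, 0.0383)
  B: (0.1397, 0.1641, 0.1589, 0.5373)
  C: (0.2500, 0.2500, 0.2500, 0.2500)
C > B > A

Key insight: Entropy is maximized by uniform distributions and minimized by concentrated distributions.

- Uniform distributions have maximum entropy log₂(4) = 2.0000 bits
- The more "peaked" or concentrated a distribution, the lower its entropy

Entropies:
  H(A) = 0.6971 bits
  H(B) = 1.7278 bits
  H(C) = 2.0000 bits

Ranking: C > B > A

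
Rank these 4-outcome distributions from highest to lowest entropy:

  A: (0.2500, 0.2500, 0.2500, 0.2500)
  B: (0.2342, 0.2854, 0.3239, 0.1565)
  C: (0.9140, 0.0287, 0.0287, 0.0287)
A > B > C

Key insight: Entropy is maximized by uniform distributions and minimized by concentrated distributions.

- Uniform distributions have maximum entropy log₂(4) = 2.0000 bits
- The more "peaked" or concentrated a distribution, the lower its entropy

Entropies:
  H(A) = 2.0000 bits
  H(B) = 1.9523 bits
  H(C) = 0.5593 bits

Ranking: A > B > C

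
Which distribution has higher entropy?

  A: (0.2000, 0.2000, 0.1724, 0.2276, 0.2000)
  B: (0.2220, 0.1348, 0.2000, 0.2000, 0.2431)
A

Both distributions are close to uniform, making this a harder comparison.

H(A) = 2.3164 bits
H(B) = 2.2967 bits

The distribution closer to uniform has higher entropy.
Answer: A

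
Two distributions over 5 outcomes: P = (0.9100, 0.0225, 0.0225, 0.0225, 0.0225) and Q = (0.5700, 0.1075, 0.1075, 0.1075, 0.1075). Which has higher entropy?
Q

P is highly concentrated on one outcome (91%), making it nearly deterministic. Q spreads its mass more evenly (max 57%). The more spread-out distribution has higher entropy: H(P) ≈ 0.616 bits, H(Q) ≈ 1.846 bits.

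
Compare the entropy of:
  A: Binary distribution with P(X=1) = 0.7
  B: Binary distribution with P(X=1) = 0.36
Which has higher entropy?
B

For binary distributions, entropy is maximized at p=0.5 and decreases as p moves toward 0 or 1.

H(A) = H(0.7) = 0.8813 bits
H(B) = H(0.36) = 0.9427 bits

Distribution B (p=0.36) is closer to uniform (p=0.5), so it has higher entropy.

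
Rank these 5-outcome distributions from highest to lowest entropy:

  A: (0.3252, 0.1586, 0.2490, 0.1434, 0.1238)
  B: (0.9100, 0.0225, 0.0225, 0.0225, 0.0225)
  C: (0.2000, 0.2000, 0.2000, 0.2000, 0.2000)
C > A > B

Key insight: Entropy is maximized by uniform distributions and minimized by concentrated distributions.

- Uniform distributions have maximum entropy log₂(5) = 2.3219 bits
- The more "peaked" or concentrated a distribution, the lower its entropy

Entropies:
  H(A) = 2.2227 bits
  H(B) = 0.6165 bits
  H(C) = 2.3219 bits

Ranking: C > A > B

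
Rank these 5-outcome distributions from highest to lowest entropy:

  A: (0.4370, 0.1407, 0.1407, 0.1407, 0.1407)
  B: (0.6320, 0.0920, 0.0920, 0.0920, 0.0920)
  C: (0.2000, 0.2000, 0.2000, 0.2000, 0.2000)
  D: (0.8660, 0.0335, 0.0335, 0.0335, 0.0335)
C > A > B > D

Key insight: Entropy is maximized by uniform distributions and minimized by concentrated distributions.

Entropies:
  H(A) = 2.1145 bits
  H(B) = 1.6851 bits
  H(C) = 2.3219 bits
  H(D) = 0.8363 bits

Ranking: C > A > B > D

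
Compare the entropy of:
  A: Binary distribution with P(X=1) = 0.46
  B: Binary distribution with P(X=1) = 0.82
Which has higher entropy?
A

For binary distributions, entropy is maximized at p=0.5 and decreases as p moves toward 0 or 1.

H(A) = H(0.46) = 0.9954 bits
H(B) = H(0.82) = 0.6801 bits

Distribution A (p=0.46) is closer to uniform (p=0.5), so it has higher entropy.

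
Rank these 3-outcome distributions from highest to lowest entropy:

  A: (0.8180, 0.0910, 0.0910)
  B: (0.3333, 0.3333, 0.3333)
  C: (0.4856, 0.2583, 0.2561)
B > C > A

Key insight: Entropy is maximized by uniform distributions and minimized by concentrated distributions.

- Uniform distributions have maximum entropy log₂(3) = 1.5850 bits
- The more "peaked" or concentrated a distribution, the lower its entropy

Entropies:
  H(A) = 0.8664 bits
  H(B) = 1.5850 bits
  H(C) = 1.5138 bits

Ranking: B > C > A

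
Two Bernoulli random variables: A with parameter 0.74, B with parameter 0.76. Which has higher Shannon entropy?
A

For binary distributions, entropy is maximized at p=0.5 and decreases as p moves toward 0 or 1.

H(A) = H(0.74) = 0.8267 bits
H(B) = H(0.76) = 0.7950 bits

Distribution A (p=0.74) is closer to uniform (p=0.5), so it has higher entropy.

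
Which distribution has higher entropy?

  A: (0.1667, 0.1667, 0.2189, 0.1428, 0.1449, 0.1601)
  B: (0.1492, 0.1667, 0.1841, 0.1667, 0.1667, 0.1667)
B

Both distributions are close to uniform, making this a harder comparison.

H(A) = 2.5693 bits
H(B) = 2.5823 bits

The distribution closer to uniform has higher entropy.
Answer: B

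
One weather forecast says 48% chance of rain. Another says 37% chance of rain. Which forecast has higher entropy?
48% forecast

Treat each forecast as a Bernoulli distribution. Binary entropy is maximized at p=0.5 and falls off symmetrically toward 0 or 1. The 48% forecast is closer to 50%, so it is more uncertain. H(48%) ≈ 0.999 bits, H(37%) ≈ 0.951 bits.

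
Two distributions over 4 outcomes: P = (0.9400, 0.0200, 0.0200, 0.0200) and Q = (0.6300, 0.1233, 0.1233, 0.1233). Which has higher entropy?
Q

P is highly concentrated on one outcome (94%), making it nearly deterministic. Q spreads its mass more evenly (max 63%). The more spread-out distribution has higher entropy: H(P) ≈ 0.423 bits, H(Q) ≈ 1.537 bits.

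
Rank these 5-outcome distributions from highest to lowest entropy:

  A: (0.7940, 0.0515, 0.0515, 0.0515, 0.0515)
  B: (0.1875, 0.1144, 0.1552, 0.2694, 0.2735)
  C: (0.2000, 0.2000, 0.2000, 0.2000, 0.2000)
C > B > A

Key insight: Entropy is maximized by uniform distributions and minimized by concentrated distributions.

- Uniform distributions have maximum entropy log₂(5) = 2.3219 bits
- The more "peaked" or concentrated a distribution, the lower its entropy

Entropies:
  H(A) = 1.1458 bits
  H(B) = 2.2491 bits
  H(C) = 2.3219 bits

Ranking: C > B > A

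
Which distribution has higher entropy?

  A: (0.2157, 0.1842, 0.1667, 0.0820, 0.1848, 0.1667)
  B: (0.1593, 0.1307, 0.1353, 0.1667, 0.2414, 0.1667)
B

Both distributions are close to uniform, making this a harder comparison.

H(A) = 2.5345 bits
H(B) = 2.5529 bits

The distribution closer to uniform has higher entropy.
Answer: B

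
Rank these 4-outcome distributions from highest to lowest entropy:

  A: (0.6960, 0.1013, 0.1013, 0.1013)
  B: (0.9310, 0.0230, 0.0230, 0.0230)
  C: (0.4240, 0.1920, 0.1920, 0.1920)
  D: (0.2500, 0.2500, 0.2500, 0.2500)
D > C > A > B

Key insight: Entropy is maximized by uniform distributions and minimized by concentrated distributions.

Entropies:
  H(A) = 1.3680 bits
  H(B) = 0.4715 bits
  H(C) = 1.8962 bits
  H(D) = 2.0000 bits

Ranking: D > C > A > B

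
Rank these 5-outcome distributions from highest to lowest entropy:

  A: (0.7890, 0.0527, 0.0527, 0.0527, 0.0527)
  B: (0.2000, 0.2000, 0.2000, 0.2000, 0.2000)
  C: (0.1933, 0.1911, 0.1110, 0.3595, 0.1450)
B > C > A

Key insight: Entropy is maximized by uniform distributions and minimized by concentrated distributions.

- Uniform distributions have maximum entropy log₂(5) = 2.3219 bits
- The more "peaked" or concentrated a distribution, the lower its entropy

Entropies:
  H(A) = 1.1654 bits
  H(B) = 2.3219 bits
  H(C) = 2.2012 bits

Ranking: B > C > A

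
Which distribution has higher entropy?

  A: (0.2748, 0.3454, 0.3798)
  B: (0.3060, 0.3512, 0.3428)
B

Both distributions are close to uniform, making this a harder comparison.

H(A) = 1.5723 bits
H(B) = 1.5824 bits

The distribution closer to uniform has higher entropy.
Answer: B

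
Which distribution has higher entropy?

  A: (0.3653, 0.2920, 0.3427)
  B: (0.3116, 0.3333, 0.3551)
B

Both distributions are close to uniform, making this a harder comparison.

H(A) = 1.5788 bits
H(B) = 1.5829 bits

The distribution closer to uniform has higher entropy.
Answer: B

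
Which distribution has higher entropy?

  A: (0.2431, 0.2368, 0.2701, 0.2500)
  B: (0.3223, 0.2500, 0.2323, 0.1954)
A

Both distributions are close to uniform, making this a harder comparison.

H(A) = 1.9982 bits
H(B) = 1.9760 bits

The distribution closer to uniform has higher entropy.
Answer: A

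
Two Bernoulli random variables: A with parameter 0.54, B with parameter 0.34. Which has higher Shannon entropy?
A

For binary distributions, entropy is maximized at p=0.5 and decreases as p moves toward 0 or 1.

H(A) = H(0.54) = 0.9954 bits
H(B) = H(0.34) = 0.9248 bits

Distribution A (p=0.54) is closer to uniform (p=0.5), so it has higher entropy.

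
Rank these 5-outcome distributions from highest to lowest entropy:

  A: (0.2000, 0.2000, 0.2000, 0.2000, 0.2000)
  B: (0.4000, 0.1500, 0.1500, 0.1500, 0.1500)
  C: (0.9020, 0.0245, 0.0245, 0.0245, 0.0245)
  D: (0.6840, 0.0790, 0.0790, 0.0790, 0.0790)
A > B > D > C

Key insight: Entropy is maximized by uniform distributions and minimized by concentrated distributions.

Entropies:
  H(A) = 2.3219 bits
  H(B) = 2.1710 bits
  H(C) = 0.6586 bits
  H(D) = 1.5320 bits

Ranking: A > B > D > C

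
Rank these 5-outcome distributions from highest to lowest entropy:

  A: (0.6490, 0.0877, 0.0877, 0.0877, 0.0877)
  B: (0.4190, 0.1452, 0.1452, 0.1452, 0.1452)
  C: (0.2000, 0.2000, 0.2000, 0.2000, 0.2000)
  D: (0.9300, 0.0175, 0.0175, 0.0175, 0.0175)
C > B > A > D

Key insight: Entropy is maximized by uniform distributions and minimized by concentrated distributions.

Entropies:
  H(A) = 1.6370 bits
  H(B) = 2.1430 bits
  H(C) = 2.3219 bits
  H(D) = 0.5059 bits

Ranking: C > B > A > D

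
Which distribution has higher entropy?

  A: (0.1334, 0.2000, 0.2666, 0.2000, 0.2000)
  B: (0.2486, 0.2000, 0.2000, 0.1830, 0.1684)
B

Both distributions are close to uniform, making this a harder comparison.

H(A) = 2.2893 bits
H(B) = 2.3092 bits

The distribution closer to uniform has higher entropy.
Answer: B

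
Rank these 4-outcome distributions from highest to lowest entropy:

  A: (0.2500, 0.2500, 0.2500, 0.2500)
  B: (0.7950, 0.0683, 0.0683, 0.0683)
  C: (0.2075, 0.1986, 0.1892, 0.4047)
A > C > B

Key insight: Entropy is maximized by uniform distributions and minimized by concentrated distributions.

- Uniform distributions have maximum entropy log₂(4) = 2.0000 bits
- The more "peaked" or concentrated a distribution, the lower its entropy

Entropies:
  H(A) = 2.0000 bits
  H(B) = 1.0567 bits
  H(C) = 1.9165 bits

Ranking: A > C > B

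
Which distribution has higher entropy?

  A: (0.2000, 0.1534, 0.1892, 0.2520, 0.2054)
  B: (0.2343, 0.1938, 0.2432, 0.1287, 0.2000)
A

Both distributions are close to uniform, making this a harder comparison.

H(A) = 2.3039 bits
H(B) = 2.2905 bits

The distribution closer to uniform has higher entropy.
Answer: A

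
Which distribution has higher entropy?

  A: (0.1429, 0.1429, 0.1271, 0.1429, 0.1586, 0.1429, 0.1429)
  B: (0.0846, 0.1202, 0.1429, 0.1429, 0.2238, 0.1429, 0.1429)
A

Both distributions are close to uniform, making this a harder comparison.

H(A) = 2.8049 bits
H(B) = 2.7564 bits

The distribution closer to uniform has higher entropy.
Answer: A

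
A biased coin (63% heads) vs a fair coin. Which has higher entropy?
Fair coin

The fair coin is uniform (p=0.5), maximizing binary entropy at 1 bit. The biased coin has H(0.63) ≈ 0.951 bits — its outcome is more predictable, so its entropy is lower.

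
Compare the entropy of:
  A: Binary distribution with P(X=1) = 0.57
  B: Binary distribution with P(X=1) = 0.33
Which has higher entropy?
A

For binary distributions, entropy is maximized at p=0.5 and decreases as p moves toward 0 or 1.

H(A) = H(0.57) = 0.9858 bits
H(B) = H(0.33) = 0.9149 bits

Distribution A (p=0.57) is closer to uniform (p=0.5), so it has higher entropy.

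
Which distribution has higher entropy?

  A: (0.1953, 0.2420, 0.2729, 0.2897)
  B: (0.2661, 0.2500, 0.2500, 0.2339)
B

Both distributions are close to uniform, making this a harder comparison.

H(A) = 1.9847 bits
H(B) = 1.9985 bits

The distribution closer to uniform has higher entropy.
Answer: B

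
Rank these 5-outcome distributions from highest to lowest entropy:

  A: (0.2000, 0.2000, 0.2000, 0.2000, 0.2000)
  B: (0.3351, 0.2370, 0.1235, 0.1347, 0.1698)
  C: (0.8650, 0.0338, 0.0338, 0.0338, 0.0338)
A > B > C

Key insight: Entropy is maximized by uniform distributions and minimized by concentrated distributions.

- Uniform distributions have maximum entropy log₂(5) = 2.3219 bits
- The more "peaked" or concentrated a distribution, the lower its entropy

Entropies:
  H(A) = 2.3219 bits
  H(B) = 2.2173 bits
  H(C) = 0.8410 bits

Ranking: A > B > C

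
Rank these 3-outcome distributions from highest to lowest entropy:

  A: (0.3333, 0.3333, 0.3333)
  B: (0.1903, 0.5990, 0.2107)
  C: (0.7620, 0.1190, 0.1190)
A > B > C

Key insight: Entropy is maximized by uniform distributions and minimized by concentrated distributions.

- Uniform distributions have maximum entropy log₂(3) = 1.5850 bits
- The more "peaked" or concentrated a distribution, the lower its entropy

Entropies:
  H(A) = 1.5850 bits
  H(B) = 1.3717 bits
  H(C) = 1.0297 bits

Ranking: A > B > C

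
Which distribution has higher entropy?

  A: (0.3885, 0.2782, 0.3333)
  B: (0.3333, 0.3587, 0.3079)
B

Both distributions are close to uniform, making this a harder comparison.

H(A) = 1.5717 bits
H(B) = 1.5822 bits

The distribution closer to uniform has higher entropy.
Answer: B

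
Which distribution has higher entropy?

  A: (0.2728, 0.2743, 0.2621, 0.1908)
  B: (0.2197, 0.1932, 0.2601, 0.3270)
A

Both distributions are close to uniform, making this a harder comparison.

H(A) = 1.9854 bits
H(B) = 1.9713 bits

The distribution closer to uniform has higher entropy.
Answer: A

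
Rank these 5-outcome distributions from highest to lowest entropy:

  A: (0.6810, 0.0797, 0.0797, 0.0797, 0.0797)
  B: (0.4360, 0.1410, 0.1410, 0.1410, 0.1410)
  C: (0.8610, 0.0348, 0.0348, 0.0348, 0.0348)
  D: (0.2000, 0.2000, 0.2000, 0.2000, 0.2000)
D > B > A > C

Key insight: Entropy is maximized by uniform distributions and minimized by concentrated distributions.

Entropies:
  H(A) = 1.5413 bits
  H(B) = 2.1161 bits
  H(C) = 0.8596 bits
  H(D) = 2.3219 bits

Ranking: D > B > A > C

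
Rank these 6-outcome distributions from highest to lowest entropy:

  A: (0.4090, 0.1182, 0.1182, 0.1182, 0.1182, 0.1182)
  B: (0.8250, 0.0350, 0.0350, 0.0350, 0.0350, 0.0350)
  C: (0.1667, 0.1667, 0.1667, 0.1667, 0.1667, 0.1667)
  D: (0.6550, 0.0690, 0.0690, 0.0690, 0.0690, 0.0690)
C > A > D > B

Key insight: Entropy is maximized by uniform distributions and minimized by concentrated distributions.

Entropies:
  H(A) = 2.3482 bits
  H(B) = 1.0754 bits
  H(C) = 2.5850 bits
  H(D) = 1.7306 bits

Ranking: C > A > D > B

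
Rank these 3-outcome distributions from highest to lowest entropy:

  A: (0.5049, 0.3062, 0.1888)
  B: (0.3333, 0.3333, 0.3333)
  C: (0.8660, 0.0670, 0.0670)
B > A > C

Key insight: Entropy is maximized by uniform distributions and minimized by concentrated distributions.

- Uniform distributions have maximum entropy log₂(3) = 1.5850 bits
- The more "peaked" or concentrated a distribution, the lower its entropy

Entropies:
  H(A) = 1.4747 bits
  H(B) = 1.5850 bits
  H(C) = 0.7023 bits

Ranking: B > A > C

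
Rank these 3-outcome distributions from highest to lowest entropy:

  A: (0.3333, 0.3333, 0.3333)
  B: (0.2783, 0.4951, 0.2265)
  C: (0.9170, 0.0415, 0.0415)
A > B > C

Key insight: Entropy is maximized by uniform distributions and minimized by concentrated distributions.

- Uniform distributions have maximum entropy log₂(3) = 1.5850 bits
- The more "peaked" or concentrated a distribution, the lower its entropy

Entropies:
  H(A) = 1.5850 bits
  H(B) = 1.5010 bits
  H(C) = 0.4957 bits

Ranking: A > B > C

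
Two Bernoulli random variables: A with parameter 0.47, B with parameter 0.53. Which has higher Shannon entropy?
Equal

For binary distributions, entropy is maximized at p=0.5 and decreases as p moves toward 0 or 1.

H(A) = H(0.47) = 0.9974 bits
H(B) = H(0.53) = 0.9974 bits

Both distributions are equally far from uniform (|0.47-0.5| = |0.53-0.5|), so they have the same entropy.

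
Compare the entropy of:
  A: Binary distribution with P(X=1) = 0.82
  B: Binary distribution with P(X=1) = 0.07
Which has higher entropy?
A

For binary distributions, entropy is maximized at p=0.5 and decreases as p moves toward 0 or 1.

H(A) = H(0.82) = 0.6801 bits
H(B) = H(0.07) = 0.3659 bits

Distribution A (p=0.82) is closer to uniform (p=0.5), so it has higher entropy.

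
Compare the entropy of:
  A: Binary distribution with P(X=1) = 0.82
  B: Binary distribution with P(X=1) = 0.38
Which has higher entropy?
B

For binary distributions, entropy is maximized at p=0.5 and decreases as p moves toward 0 or 1.

H(A) = H(0.82) = 0.6801 bits
H(B) = H(0.38) = 0.9580 bits

Distribution B (p=0.38) is closer to uniform (p=0.5), so it has higher entropy.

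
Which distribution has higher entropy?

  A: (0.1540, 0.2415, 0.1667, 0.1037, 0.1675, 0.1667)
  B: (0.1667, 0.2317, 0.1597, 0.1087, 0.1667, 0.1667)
B

Both distributions are close to uniform, making this a harder comparison.

H(A) = 2.5432 bits
H(B) = 2.5518 bits

The distribution closer to uniform has higher entropy.
Answer: B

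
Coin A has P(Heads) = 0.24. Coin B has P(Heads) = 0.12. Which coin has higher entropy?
A

For binary distributions, entropy is maximized at p=0.5 and decreases as p moves toward 0 or 1.

H(A) = H(0.24) = 0.7950 bits
H(B) = H(0.12) = 0.5294 bits

Distribution A (p=0.24) is closer to uniform (p=0.5), so it has higher entropy.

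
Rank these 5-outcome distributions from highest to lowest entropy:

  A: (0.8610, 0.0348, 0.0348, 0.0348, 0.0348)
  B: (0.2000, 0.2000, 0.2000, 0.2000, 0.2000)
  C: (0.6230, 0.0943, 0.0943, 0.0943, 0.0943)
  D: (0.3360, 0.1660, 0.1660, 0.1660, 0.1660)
B > D > C > A

Key insight: Entropy is maximized by uniform distributions and minimized by concentrated distributions.

Entropies:
  H(A) = 0.8596 bits
  H(B) = 2.3219 bits
  H(C) = 1.7099 bits
  H(D) = 2.2489 bits

Ranking: B > D > C > A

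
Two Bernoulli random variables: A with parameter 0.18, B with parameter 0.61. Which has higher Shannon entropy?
B

For binary distributions, entropy is maximized at p=0.5 and decreases as p moves toward 0 or 1.

H(A) = H(0.18) = 0.6801 bits
H(B) = H(0.61) = 0.9648 bits

Distribution B (p=0.61) is closer to uniform (p=0.5), so it has higher entropy.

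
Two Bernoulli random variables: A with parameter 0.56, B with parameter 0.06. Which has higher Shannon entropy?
A

For binary distributions, entropy is maximized at p=0.5 and decreases as p moves toward 0 or 1.

H(A) = H(0.56) = 0.9896 bits
H(B) = H(0.06) = 0.3274 bits

Distribution A (p=0.56) is closer to uniform (p=0.5), so it has higher entropy.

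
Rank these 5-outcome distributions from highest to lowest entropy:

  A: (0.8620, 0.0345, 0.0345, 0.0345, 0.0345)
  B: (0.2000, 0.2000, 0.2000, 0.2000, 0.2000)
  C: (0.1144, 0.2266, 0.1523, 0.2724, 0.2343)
B > C > A

Key insight: Entropy is maximized by uniform distributions and minimized by concentrated distributions.

- Uniform distributions have maximum entropy log₂(5) = 2.3219 bits
- The more "peaked" or concentrated a distribution, the lower its entropy

Entropies:
  H(A) = 0.8550 bits
  H(B) = 2.3219 bits
  H(C) = 2.2583 bits

Ranking: B > C > A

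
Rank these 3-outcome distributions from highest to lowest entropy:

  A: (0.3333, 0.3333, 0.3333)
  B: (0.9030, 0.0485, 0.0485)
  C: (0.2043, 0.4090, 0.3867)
A > C > B

Key insight: Entropy is maximized by uniform distributions and minimized by concentrated distributions.

- Uniform distributions have maximum entropy log₂(3) = 1.5850 bits
- The more "peaked" or concentrated a distribution, the lower its entropy

Entropies:
  H(A) = 1.5850 bits
  H(B) = 0.5564 bits
  H(C) = 1.5257 bits

Ranking: A > C > B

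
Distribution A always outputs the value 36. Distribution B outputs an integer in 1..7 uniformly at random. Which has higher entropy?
B

A is deterministic, so H(A) = 0. B is uniform over 7 outcomes, so H(B) = log₂(7) = 2.807 bits. Any distribution with genuine randomness has higher entropy than a deterministic one.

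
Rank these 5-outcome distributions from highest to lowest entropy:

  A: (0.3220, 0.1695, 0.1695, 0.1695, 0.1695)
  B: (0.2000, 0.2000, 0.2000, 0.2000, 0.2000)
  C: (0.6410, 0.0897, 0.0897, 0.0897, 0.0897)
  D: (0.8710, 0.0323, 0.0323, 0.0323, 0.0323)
B > A > C > D

Key insight: Entropy is maximized by uniform distributions and minimized by concentrated distributions.

Entropies:
  H(A) = 2.2625 bits
  H(B) = 2.3219 bits
  H(C) = 1.6598 bits
  H(D) = 0.8127 bits

Ranking: B > A > C > D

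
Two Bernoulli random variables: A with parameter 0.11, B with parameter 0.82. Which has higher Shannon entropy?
B

For binary distributions, entropy is maximized at p=0.5 and decreases as p moves toward 0 or 1.

H(A) = H(0.11) = 0.4999 bits
H(B) = H(0.82) = 0.6801 bits

Distribution B (p=0.82) is closer to uniform (p=0.5), so it has higher entropy.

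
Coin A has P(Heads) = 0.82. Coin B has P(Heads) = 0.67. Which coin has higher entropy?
B

For binary distributions, entropy is maximized at p=0.5 and decreases as p moves toward 0 or 1.

H(A) = H(0.82) = 0.6801 bits
H(B) = H(0.67) = 0.9149 bits

Distribution B (p=0.67) is closer to uniform (p=0.5), so it has higher entropy.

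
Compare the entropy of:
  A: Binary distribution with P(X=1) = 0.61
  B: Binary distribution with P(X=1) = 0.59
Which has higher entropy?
B

For binary distributions, entropy is maximized at p=0.5 and decreases as p moves toward 0 or 1.

H(A) = H(0.61) = 0.9648 bits
H(B) = H(0.59) = 0.9765 bits

Distribution B (p=0.59) is closer to uniform (p=0.5), so it has higher entropy.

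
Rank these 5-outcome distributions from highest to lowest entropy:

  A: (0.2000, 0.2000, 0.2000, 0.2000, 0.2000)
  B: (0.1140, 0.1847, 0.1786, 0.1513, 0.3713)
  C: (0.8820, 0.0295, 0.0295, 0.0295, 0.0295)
A > B > C

Key insight: Entropy is maximized by uniform distributions and minimized by concentrated distributions.

- Uniform distributions have maximum entropy log₂(5) = 2.3219 bits
- The more "peaked" or concentrated a distribution, the lower its entropy

Entropies:
  H(A) = 2.3219 bits
  H(B) = 2.1941 bits
  H(C) = 0.7596 bits

Ranking: A > B > C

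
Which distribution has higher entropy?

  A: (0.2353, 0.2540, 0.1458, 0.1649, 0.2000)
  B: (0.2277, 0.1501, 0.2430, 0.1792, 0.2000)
B

Both distributions are close to uniform, making this a harder comparison.

H(A) = 2.2916 bits
H(B) = 2.3016 bits

The distribution closer to uniform has higher entropy.
Answer: B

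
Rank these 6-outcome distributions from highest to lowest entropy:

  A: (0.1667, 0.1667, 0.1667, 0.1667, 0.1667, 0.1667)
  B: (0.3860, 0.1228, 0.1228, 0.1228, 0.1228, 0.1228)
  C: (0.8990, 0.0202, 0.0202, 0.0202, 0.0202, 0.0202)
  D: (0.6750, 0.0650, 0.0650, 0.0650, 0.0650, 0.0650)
A > B > D > C

Key insight: Entropy is maximized by uniform distributions and minimized by concentrated distributions.

Entropies:
  H(A) = 2.5850 bits
  H(B) = 2.3878 bits
  H(C) = 0.7067 bits
  H(D) = 1.6644 bits

Ranking: A > B > D > C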